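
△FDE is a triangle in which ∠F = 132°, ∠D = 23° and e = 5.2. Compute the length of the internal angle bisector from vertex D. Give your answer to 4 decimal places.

t_D ≈ 6.4966

The third angle is ∠E = 180° − ∠F − ∠D = 25.00°.
Law of sines: f = e·sin F/sin E ≈ 9.1438.
Law of sines: d = e·sin D/sin E ≈ 4.8077.
The bisector from D has length 2·e·f·cos(∠D/2)/(e+f) ≈ 6.4966.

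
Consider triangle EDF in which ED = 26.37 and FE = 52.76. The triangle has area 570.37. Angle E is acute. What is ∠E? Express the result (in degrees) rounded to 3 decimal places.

From area = ½·FE·ED·sin E, we get sin E = 2·area/(FE·ED) ≈ 0.81992.
Taking the acute solution, ∠E ≈ 55.08°.

55.077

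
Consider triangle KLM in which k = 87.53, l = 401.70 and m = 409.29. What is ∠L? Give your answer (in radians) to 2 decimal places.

1.38

By the law of cosines, cos L = (m² + k² − l²) / (2·m·k) ≈ 0.19284, so ∠L ≈ 1.377 rad.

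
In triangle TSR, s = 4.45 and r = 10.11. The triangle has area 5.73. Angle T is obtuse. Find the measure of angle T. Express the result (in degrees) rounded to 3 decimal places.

165.243

From area = ½·s·r·sin T, we get sin T = 2·area/(s·r) ≈ 0.25473.
Taking the obtuse solution, ∠T ≈ 165.24°.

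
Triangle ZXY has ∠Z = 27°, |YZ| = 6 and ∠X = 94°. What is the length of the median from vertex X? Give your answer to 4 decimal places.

The third angle is ∠Y = 180° − ∠Z − ∠X = 59.00°.
Law of sines: |XY| = |YZ|·sin Z/sin X ≈ 2.7306.
Law of sines: |ZX| = |YZ|·sin Y/sin X ≈ 5.1556.
Median from X: ½√(2·|ZX|² + 2·|XY|² − |YZ|²) ≈ 2.8316.

2.8316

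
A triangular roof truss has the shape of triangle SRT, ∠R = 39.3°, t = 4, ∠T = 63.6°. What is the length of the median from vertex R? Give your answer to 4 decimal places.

The third angle is ∠S = 180° − ∠R − ∠T = 77.10°.
Law of sines: s = t·sin S/sin T ≈ 4.353.
Law of sines: r = t·sin R/sin T ≈ 2.8285.
Median from R: ½√(2·t² + 2·s² − r²) ≈ 3.9337.

3.9337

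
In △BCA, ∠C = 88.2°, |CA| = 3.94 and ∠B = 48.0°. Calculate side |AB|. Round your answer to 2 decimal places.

The third angle is ∠A = 180° − ∠B − ∠C = 43.80°.
Law of sines: |AB| = |CA|·sin C/sin B ≈ 5.2992.

5.30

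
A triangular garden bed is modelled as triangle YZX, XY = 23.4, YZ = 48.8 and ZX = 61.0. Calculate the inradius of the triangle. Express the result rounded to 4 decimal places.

r ≈ 8.0410

Semiperimeter s = (61 + 23.4 + 48.8)/2 = 66.6.
Heron's formula: area = √(66.6·5.6·43.2·17.8) ≈ 535.53.
Inradius = area/s = 535.53/66.6 ≈ 8.041.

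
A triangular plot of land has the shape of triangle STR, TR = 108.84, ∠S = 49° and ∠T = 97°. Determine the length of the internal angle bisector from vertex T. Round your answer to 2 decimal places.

t_T ≈ 61.39

The third angle is ∠R = 180° − ∠S − ∠T = 34.00°.
Law of sines: RS = TR·sin T/sin S ≈ 143.14.
Law of sines: ST = TR·sin R/sin S ≈ 80.644.
The bisector from T has length 2·ST·TR·cos(∠T/2)/(ST+TR) ≈ 61.388.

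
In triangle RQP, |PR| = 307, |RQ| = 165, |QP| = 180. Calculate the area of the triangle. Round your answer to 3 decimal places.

area ≈ 12066.324

Semiperimeter s = (180 + 307 + 165)/2 = 326.
Heron's formula: area = √(326·146·19·161) ≈ 12066.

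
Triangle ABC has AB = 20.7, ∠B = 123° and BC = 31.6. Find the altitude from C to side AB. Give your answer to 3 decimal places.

26.502

By the law of cosines, CA² = AB² + BC² − 2·AB·BC·cos B = 2139.6, so CA ≈ 46.255.
Area = ½·AB·BC·sin B ≈ 274.3.
The altitude from C has length 2·area/AB ≈ 26.502.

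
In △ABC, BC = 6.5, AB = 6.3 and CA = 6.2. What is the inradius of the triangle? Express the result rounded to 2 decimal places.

r ≈ 1.83

Semiperimeter s = (6.5 + 6.2 + 6.3)/2 = 9.5.
Heron's formula: area = √(9.5·3·3.3·3.2) ≈ 17.348.
Inradius = area/s = 17.348/9.5 ≈ 1.8261.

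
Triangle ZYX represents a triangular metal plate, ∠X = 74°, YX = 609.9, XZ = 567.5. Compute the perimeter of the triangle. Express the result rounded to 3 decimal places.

perimeter ≈ 1886.786

By the law of cosines, ZY² = YX² + XZ² − 2·YX·XZ·cos X = 5.0323e+05, so ZY ≈ 709.39.
Semiperimeter s = (609.9+567.5+709.39)/2 = 943.39.
Perimeter = 609.9 + 567.5 + 709.39 = 1886.8.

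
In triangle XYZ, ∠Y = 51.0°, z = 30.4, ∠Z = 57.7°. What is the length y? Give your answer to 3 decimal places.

The third angle is ∠X = 180° − ∠Y − ∠Z = 71.30°.
Law of sines: y = z·sin Y/sin Z ≈ 27.95.

27.950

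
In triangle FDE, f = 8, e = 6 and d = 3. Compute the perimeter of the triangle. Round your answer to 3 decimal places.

17.000

Perimeter = 8 + 3 + 6 = 17.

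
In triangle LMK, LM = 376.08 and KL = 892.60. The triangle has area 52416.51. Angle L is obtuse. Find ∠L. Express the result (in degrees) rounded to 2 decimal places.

From area = ½·KL·LM·sin L, we get sin L = 2·area/(KL·LM) ≈ 0.31229.
Taking the obtuse solution, ∠L ≈ 161.80°.

∠L ≈ 161.80°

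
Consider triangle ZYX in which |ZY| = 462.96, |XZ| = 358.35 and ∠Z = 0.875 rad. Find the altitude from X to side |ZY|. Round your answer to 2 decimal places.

275.05

By the law of cosines, |YX|² = |XZ|² + |ZY|² − 2·|XZ|·|ZY|·cos Z = 1.3006e+05, so |YX| ≈ 360.64.
Area = ½·|XZ|·|ZY|·sin Z ≈ 63668.
The altitude from X has length 2·area/|ZY| ≈ 275.05.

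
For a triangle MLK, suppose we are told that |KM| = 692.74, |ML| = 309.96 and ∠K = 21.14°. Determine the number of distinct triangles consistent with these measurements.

|KM|·sin K = 692.74·sin(21.14°) ≈ 249.8.
Since |KM| sin K < |ML| < |KM| (249.8 < 309.96 < 692.74), two triangles exist.

2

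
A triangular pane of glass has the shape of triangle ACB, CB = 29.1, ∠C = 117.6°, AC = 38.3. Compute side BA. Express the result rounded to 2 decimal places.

57.85

By the law of cosines, BA² = AC² + CB² − 2·AC·CB·cos C = 3346.4, so BA ≈ 57.848.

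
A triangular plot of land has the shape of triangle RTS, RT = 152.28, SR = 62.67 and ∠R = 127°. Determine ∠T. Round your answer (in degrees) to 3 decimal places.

By the law of cosines, TS² = SR² + RT² − 2·SR·RT·cos R = 38603, so TS ≈ 196.48.
Law of cosines again: cos T = (RT² + TS² − SR²)/(2·RT·TS) ≈ 0.96701, so ∠T ≈ 14.76°.

∠T ≈ 14.758°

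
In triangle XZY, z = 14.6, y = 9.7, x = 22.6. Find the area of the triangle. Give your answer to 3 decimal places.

Semiperimeter s = (22.6 + 14.6 + 9.7)/2 = 23.45.
Heron's formula: area = √(23.45·0.85·8.85·13.75) ≈ 49.25.

area ≈ 49.250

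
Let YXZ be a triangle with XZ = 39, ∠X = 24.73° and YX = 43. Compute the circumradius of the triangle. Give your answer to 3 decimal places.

21.500

By the law of cosines, ZY² = YX² + XZ² − 2·YX·XZ·cos X = 323.6, so ZY ≈ 17.989.
Area = ½·YX·XZ·sin X ≈ 350.78.
Circumradius = ZY/(2 sin X) ≈ 21.5.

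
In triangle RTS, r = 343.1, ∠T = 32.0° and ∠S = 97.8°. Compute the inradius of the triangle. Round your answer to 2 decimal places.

78.70

The third angle is ∠R = 180° − ∠T − ∠S = 50.20°.
Law of sines: t = r·sin T/sin R ≈ 236.65.
Law of sines: s = r·sin S/sin R ≈ 442.45.
Area = ½·r·t·sin S ≈ 40222.
Semiperimeter p = (343.1+236.65+442.45)/2 = 511.1.
Inradius = area/p = 40222/511.1 ≈ 78.697.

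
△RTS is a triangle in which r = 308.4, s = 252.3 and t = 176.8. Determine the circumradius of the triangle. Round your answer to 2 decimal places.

By the law of cosines, cos R = (t² + s² − r²) / (2·t·s) ≈ -0.00221, so ∠R ≈ 90.13°.
Circumradius = r/(2 sin R) ≈ 154.2.

154.20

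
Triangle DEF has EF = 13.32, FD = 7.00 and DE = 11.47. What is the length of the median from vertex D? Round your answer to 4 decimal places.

Median from D: ½√(2·FD² + 2·DE² − EF²) ≈ 6.7768.

m_D ≈ 6.7768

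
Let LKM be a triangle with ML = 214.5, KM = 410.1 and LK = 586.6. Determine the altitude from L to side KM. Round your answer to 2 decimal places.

h_L ≈ 144.65

Semiperimeter s = (410.1 + 214.5 + 586.6)/2 = 605.6.
Heron's formula: area = √(605.6·195.5·391.1·19) ≈ 29661.
The altitude from L has length 2·area/KM ≈ 144.65.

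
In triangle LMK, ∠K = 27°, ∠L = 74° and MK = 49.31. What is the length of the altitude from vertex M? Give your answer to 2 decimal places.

The third angle is ∠M = 180° − ∠K − ∠L = 79.00°.
Law of sines: KL = MK·sin M/sin L ≈ 50.355.
Law of sines: LM = MK·sin K/sin L ≈ 23.288.
Area = ½·MK·KL·sin K ≈ 563.63.
The altitude from M has length 2·area/KL ≈ 22.386.

h_M ≈ 22.39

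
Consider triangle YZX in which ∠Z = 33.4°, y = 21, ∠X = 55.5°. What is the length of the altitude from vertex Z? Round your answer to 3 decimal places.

17.307

The third angle is ∠Y = 180° − ∠Z − ∠X = 91.10°.
Law of sines: z = y·sin Z/sin Y ≈ 11.562.
Law of sines: x = y·sin X/sin Y ≈ 17.31.
Area = ½·y·z·sin X ≈ 100.05.
The altitude from Z has length 2·area/z ≈ 17.307.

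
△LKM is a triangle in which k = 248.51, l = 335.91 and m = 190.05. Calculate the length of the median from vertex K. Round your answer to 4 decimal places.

m_K ≈ 242.9773

Median from K: ½√(2·m² + 2·l² − k²) ≈ 242.98.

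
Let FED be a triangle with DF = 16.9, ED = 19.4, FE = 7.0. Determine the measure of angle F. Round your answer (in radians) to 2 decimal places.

∠F ≈ 1.75 rad

By the law of cosines, cos F = (DF² + FE² − ED²) / (2·DF·FE) ≈ -0.17646, so ∠F ≈ 1.748 rad.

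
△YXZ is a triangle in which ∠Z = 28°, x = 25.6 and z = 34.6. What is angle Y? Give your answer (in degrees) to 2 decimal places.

Law of sines: sin X = x·sin Z/z ≈ 0.34735.
Since z ≥ x, only the acute value applies: ∠X ≈ 20.33°.
Then ∠Y = 180° − ∠Z − ∠X ≈ 131.67°.

131.67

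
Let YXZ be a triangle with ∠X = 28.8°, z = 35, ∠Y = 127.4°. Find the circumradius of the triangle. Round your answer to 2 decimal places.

R ≈ 43.37

The third angle is ∠Z = 180° − ∠Y − ∠X = 23.80°.
Law of sines: y = z·sin Y/sin Z ≈ 68.901.
Law of sines: x = z·sin X/sin Z ≈ 41.783.
Circumradius = z/(2 sin Z) ≈ 43.366.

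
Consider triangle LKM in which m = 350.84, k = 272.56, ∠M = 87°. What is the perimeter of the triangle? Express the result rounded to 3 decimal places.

perimeter ≈ 859.031

Law of sines: sin K = k·sin M/m ≈ 0.77581.
Since m ≥ k, only the acute value applies: ∠K ≈ 50.88°.
Then ∠L = 180° − ∠M − ∠K ≈ 42.12°.
Law of sines gives l = m·sin L/sin M ≈ 235.63.
Semiperimeter s = (235.63+272.56+350.84)/2 = 429.52.
Perimeter = 235.63 + 272.56 + 350.84 = 859.03.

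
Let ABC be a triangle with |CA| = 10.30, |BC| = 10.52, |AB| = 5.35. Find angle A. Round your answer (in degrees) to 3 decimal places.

∠A ≈ 77.400°

By the law of cosines, cos A = (|CA|² + |AB|² − |BC|²) / (2·|CA|·|AB|) ≈ 0.21815, so ∠A ≈ 77.40°.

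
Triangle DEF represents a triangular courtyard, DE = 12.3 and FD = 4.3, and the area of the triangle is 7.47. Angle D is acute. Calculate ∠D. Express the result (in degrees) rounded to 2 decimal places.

∠D ≈ 16.41°

From area = ½·FD·DE·sin D, we get sin D = 2·area/(FD·DE) ≈ 0.28247.
Taking the acute solution, ∠D ≈ 16.41°.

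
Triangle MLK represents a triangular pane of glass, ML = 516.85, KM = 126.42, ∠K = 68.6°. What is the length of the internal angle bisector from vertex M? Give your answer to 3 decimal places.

132.962

Law of sines: sin L = KM·sin K/ML ≈ 0.22773.
Since ML ≥ KM, only the acute value applies: ∠L ≈ 13.16°.
Then ∠M = 180° − ∠K − ∠L ≈ 98.24°.
Law of sines gives LK = ML·sin M/sin K ≈ 549.4.
The bisector from M has length 2·KM·ML·cos(∠M/2)/(KM+ML) ≈ 132.96.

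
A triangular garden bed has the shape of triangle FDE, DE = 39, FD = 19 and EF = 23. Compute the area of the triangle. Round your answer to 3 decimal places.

Semiperimeter s = (39 + 23 + 19)/2 = 40.5.
Heron's formula: area = √(40.5·1.5·17.5·21.5) ≈ 151.19.

area ≈ 151.186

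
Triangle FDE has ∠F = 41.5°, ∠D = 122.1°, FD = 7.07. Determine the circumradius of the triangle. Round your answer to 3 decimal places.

R ≈ 12.520

The third angle is ∠E = 180° − ∠F − ∠D = 16.40°.
Law of sines: DE = FD·sin F/sin E ≈ 16.592.
Law of sines: EF = FD·sin D/sin E ≈ 21.212.
Circumradius = FD/(2 sin E) ≈ 12.52.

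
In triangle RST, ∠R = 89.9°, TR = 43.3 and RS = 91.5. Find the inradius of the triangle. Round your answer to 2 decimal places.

16.79

By the law of cosines, ST² = TR² + RS² − 2·TR·RS·cos R = 10233, so ST ≈ 101.16.
Area = ½·TR·RS·sin R ≈ 1981.
Semiperimeter s = (101.16+43.3+91.5)/2 = 117.98.
Inradius = area/s = 1981/117.98 ≈ 16.791.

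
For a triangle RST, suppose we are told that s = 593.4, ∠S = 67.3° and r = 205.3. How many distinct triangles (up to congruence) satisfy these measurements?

1

r·sin S = 205.3·sin(67.3°) ≈ 189.4.
Since s ≥ r, exactly one triangle exists.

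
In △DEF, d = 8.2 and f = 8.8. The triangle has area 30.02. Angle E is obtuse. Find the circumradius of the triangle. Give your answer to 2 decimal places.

R ≈ 9.01

From area = ½·f·d·sin E, we get sin E = 2·area/(f·d) ≈ 0.83204.
Taking the obtuse solution, ∠E ≈ 123.69°.
Law of cosines then gives e ≈ 14.991.
Circumradius = e/(2 sin E) ≈ 9.0087.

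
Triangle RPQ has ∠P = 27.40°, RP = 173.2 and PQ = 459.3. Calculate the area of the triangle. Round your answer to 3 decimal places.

18304.621

Area = ½·RP·PQ·sin P ≈ 18305.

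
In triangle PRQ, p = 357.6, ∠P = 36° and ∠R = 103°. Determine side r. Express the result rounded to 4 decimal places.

592.7926

The third angle is ∠Q = 180° − ∠P − ∠R = 41.00°.
Law of sines: r = p·sin R/sin P ≈ 592.79.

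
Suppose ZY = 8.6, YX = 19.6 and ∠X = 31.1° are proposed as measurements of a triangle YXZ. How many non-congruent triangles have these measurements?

0

YX·sin X = 19.6·sin(31.1°) ≈ 10.12.
Since ZY = 8.6 < 10.12 = YX sin X, no triangle exists.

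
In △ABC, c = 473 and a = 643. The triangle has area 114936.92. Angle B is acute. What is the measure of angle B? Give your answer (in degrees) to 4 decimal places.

49.0969

From area = ½·c·a·sin B, we get sin B = 2·area/(c·a) ≈ 0.75582.
Taking the acute solution, ∠B ≈ 49.10°.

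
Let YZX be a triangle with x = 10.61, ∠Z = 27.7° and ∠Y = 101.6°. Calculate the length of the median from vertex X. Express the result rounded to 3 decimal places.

The third angle is ∠X = 180° − ∠Y − ∠Z = 50.70°.
Law of sines: y = x·sin Y/sin X ≈ 13.431.
Law of sines: z = x·sin Z/sin X ≈ 6.3734.
Median from X: ½√(2·y² + 2·z² − x²) ≈ 9.0752.

9.075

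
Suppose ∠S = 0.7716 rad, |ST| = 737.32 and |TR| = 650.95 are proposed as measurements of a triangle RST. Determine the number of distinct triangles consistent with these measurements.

|ST|·sin S = 737.32·sin(0.7716 rad) ≈ 514.1.
Since |ST| sin S < |TR| < |ST| (514.1 < 650.95 < 737.32), two triangles exist.

2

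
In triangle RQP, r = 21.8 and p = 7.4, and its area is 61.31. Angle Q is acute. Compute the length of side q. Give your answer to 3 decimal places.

17.898

From area = ½·p·r·sin Q, we get sin Q = 2·area/(p·r) ≈ 0.76010.
Taking the acute solution, ∠Q ≈ 49.47°.
Law of cosines then gives q ≈ 17.898.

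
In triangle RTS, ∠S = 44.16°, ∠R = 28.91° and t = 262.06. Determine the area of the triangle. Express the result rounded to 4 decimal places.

The third angle is ∠T = 180° − ∠S − ∠R = 106.93°.
Law of sines: r = t·sin R/sin T ≈ 132.43.
Law of sines: s = t·sin S/sin T ≈ 190.84.
Area = ½·t·r·sin S ≈ 12089.

12088.5771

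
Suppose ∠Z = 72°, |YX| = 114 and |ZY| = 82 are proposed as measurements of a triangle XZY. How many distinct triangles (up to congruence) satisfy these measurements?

|ZY|·sin Z = 82·sin(72°) ≈ 77.99.
Since |YX| ≥ |ZY|, exactly one triangle exists.

1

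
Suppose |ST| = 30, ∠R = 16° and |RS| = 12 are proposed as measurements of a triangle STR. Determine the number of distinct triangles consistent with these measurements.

1

|RS|·sin R = 12·sin(16°) ≈ 3.308.
Since |ST| ≥ |RS|, exactly one triangle exists.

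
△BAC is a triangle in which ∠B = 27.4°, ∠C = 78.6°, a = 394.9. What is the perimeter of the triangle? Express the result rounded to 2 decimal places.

The third angle is ∠A = 180° − ∠C − ∠B = 74.00°.
Law of sines: b = a·sin B/sin A ≈ 189.06.
Law of sines: c = a·sin C/sin A ≈ 402.71.
Semiperimeter s = (189.06+394.9+402.71)/2 = 493.33.
Perimeter = 189.06 + 394.9 + 402.71 = 986.67.

perimeter ≈ 986.67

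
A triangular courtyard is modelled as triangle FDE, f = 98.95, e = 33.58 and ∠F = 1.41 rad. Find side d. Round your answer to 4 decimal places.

98.6093

Law of sines: sin E = e·sin F/f ≈ 0.33499.
Since f ≥ e, only the acute value applies: ∠E ≈ 0.342 rad.
Then ∠D = π − ∠F − ∠E ≈ 1.390 rad.
Law of sines gives d = f·sin D/sin F ≈ 98.609.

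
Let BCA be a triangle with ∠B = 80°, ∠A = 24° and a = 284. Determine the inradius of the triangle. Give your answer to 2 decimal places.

The third angle is ∠C = 180° − ∠A − ∠B = 76.00°.
Law of sines: b = a·sin B/sin A ≈ 687.63.
Law of sines: c = a·sin C/sin A ≈ 677.5.
Area = ½·a·b·sin C ≈ 94743.
Semiperimeter s = (687.63+677.5+284)/2 = 824.57.
Inradius = area/s = 94743/824.57 ≈ 114.9.

r ≈ 114.90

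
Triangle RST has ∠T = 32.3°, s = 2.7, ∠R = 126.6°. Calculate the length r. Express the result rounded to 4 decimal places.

6.0212

The third angle is ∠S = 180° − ∠T − ∠R = 21.10°.
Law of sines: r = s·sin R/sin S ≈ 6.0212.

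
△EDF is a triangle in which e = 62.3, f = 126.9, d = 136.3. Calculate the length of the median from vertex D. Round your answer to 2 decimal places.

Median from D: ½√(2·f² + 2·e² − d²) ≈ 73.13.

m_D ≈ 73.13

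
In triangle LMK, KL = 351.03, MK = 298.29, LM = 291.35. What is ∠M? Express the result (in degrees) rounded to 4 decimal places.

By the law of cosines, cos M = (LM² + MK² − KL²) / (2·LM·MK) ≈ 0.29134, so ∠M ≈ 73.06°.

∠M ≈ 73.0615°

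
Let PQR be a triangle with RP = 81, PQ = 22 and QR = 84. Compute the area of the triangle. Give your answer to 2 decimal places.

Semiperimeter s = (84 + 81 + 22)/2 = 93.5.
Heron's formula: area = √(93.5·9.5·12.5·71.5) ≈ 891.

area ≈ 891.00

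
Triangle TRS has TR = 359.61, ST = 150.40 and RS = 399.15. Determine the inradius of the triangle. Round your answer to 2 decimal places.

r ≈ 59.35

Semiperimeter s = (399.15 + 150.4 + 359.61)/2 = 454.58.
Heron's formula: area = √(454.58·55.43·304.18·94.97) ≈ 26980.
Inradius = area/s = 26980/454.58 ≈ 59.351.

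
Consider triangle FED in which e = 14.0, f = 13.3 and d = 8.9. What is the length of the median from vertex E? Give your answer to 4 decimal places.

m_E ≈ 8.8910

Median from E: ½√(2·d² + 2·f² − e²) ≈ 8.891.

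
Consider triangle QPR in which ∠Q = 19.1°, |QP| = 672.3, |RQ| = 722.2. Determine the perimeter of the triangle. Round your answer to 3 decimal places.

1631.034

By the law of cosines, |PR|² = |RQ|² + |QP|² − 2·|RQ|·|QP|·cos Q = 55948, so |PR| ≈ 236.53.
Semiperimeter s = (236.53+722.2+672.3)/2 = 815.52.
Perimeter = 236.53 + 722.2 + 672.3 = 1631.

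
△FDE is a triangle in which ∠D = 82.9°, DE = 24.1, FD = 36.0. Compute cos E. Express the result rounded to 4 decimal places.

By the law of cosines, EF² = FD² + DE² − 2·FD·DE·cos D = 1662.3, so EF ≈ 40.772.
Law of cosines again: cos E = (DE² + EF² − FD²)/(2·DE·EF) ≈ 0.48196, so ∠E ≈ 61.19°.

0.4820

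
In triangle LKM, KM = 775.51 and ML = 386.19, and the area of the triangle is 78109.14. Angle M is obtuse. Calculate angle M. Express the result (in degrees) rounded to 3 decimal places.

From area = ½·KM·ML·sin M, we get sin M = 2·area/(KM·ML) ≈ 0.52161.
Taking the obtuse solution, ∠M ≈ 148.56°.

∠M ≈ 148.560°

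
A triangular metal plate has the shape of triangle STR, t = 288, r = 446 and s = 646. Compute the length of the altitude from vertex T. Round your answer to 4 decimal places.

h_T ≈ 378.9626

Semiperimeter p = (646 + 288 + 446)/2 = 690.
Heron's formula: area = √(690·44·402·244) ≈ 54571.
The altitude from T has length 2·area/t ≈ 378.96.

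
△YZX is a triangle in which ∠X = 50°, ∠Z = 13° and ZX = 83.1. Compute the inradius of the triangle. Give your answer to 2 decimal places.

The third angle is ∠Y = 180° − ∠Z − ∠X = 117.00°.
Law of sines: XY = ZX·sin Z/sin Y ≈ 20.98.
Law of sines: YZ = ZX·sin X/sin Y ≈ 71.445.
Area = ½·ZX·XY·sin X ≈ 667.78.
Semiperimeter s = (83.1+20.98+71.445)/2 = 87.763.
Inradius = area/s = 667.78/87.763 ≈ 7.6089.

r ≈ 7.61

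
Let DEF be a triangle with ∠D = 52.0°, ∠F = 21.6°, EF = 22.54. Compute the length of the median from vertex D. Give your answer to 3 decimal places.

The third angle is ∠E = 180° − ∠F − ∠D = 106.40°.
Law of sines: FD = EF·sin E/sin D ≈ 27.44.
Law of sines: DE = EF·sin F/sin D ≈ 10.53.
Median from D: ½√(2·FD² + 2·DE² − EF²) ≈ 17.461.

m_D ≈ 17.461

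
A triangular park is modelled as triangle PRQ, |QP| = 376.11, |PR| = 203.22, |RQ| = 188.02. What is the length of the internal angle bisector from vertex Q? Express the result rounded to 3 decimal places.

By the law of cosines, cos Q = (|RQ|² + |QP|² − |PR|²) / (2·|RQ|·|QP|) ≈ 0.95814, so ∠Q ≈ 16.64°.
The bisector from Q has length 2·|RQ|·|QP|·cos(∠Q/2)/(|RQ|+|QP|) ≈ 248.07.

t_Q ≈ 248.071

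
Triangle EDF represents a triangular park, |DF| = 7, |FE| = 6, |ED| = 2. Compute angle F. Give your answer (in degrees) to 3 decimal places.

15.359

By the law of cosines, cos F = (|DF|² + |FE|² − |ED|²) / (2·|DF|·|FE|) ≈ 0.96429, so ∠F ≈ 15.36°.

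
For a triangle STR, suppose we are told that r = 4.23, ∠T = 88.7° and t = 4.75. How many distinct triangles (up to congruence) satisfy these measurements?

1

r·sin T = 4.23·sin(88.7°) ≈ 4.229.
Since t ≥ r, exactly one triangle exists.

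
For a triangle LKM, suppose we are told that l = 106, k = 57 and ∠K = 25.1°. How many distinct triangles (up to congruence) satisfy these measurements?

2

l·sin K = 106·sin(25.1°) ≈ 44.97.
Since l sin K < k < l (44.97 < 57 < 106), two triangles exist.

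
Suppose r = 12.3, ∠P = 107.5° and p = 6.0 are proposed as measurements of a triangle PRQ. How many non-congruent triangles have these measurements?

0

r·sin P = 12.3·sin(107.5°) ≈ 11.73.
Since ∠P is not acute, a triangle exists only if p > r; here p ≤ r, so there is no triangle.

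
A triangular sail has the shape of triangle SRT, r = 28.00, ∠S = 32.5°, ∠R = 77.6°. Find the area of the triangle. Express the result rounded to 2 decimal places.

area ≈ 202.52

The third angle is ∠T = 180° − ∠S − ∠R = 69.90°.
Law of sines: s = r·sin S/sin R ≈ 15.404.
Law of sines: t = r·sin T/sin R ≈ 26.923.
Area = ½·r·s·sin T ≈ 202.52.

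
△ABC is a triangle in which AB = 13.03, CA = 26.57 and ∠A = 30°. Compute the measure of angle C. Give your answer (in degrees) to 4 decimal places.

∠C ≈ 23.0845°

By the law of cosines, BC² = CA² + AB² − 2·CA·AB·cos A = 276.1, so BC ≈ 16.616.
Law of cosines again: cos C = (BC² + CA² − AB²)/(2·BC·CA) ≈ 0.91993, so ∠C ≈ 23.08°.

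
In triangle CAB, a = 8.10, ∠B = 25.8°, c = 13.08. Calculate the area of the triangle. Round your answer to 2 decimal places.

23.06

Area = ½·c·a·sin B ≈ 23.056.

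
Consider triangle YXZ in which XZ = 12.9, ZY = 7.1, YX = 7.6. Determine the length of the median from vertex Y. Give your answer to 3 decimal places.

3.533

Median from Y: ½√(2·ZY² + 2·YX² − XZ²) ≈ 3.5331.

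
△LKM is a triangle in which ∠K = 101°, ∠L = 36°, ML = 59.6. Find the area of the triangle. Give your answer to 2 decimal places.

725.30

The third angle is ∠M = 180° − ∠L − ∠K = 43.00°.
Law of sines: KM = ML·sin L/sin K ≈ 35.688.
Law of sines: LK = ML·sin M/sin K ≈ 41.408.
Area = ½·ML·KM·sin M ≈ 725.3.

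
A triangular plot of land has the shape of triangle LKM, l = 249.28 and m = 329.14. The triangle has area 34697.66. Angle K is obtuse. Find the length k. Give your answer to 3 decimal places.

507.958

From area = ½·m·l·sin K, we get sin K = 2·area/(m·l) ≈ 0.84579.
Taking the obtuse solution, ∠K ≈ 122.24°.
Law of cosines then gives k ≈ 507.96.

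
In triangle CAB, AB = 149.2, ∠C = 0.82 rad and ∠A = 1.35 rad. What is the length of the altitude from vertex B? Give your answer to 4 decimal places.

The third angle is ∠B = π − ∠C − ∠A = 0.972 rad.
Law of sines: BC = AB·sin A/sin C ≈ 199.11.
Law of sines: CA = AB·sin B/sin C ≈ 168.51.
Area = ½·AB·BC·sin B ≈ 12266.
The altitude from B has length 2·area/CA ≈ 145.58.

145.5779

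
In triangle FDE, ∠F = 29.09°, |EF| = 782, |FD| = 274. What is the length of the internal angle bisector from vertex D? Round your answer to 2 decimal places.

t_D ≈ 134.41

By the law of cosines, |DE|² = |EF|² + |FD|² − 2·|EF|·|FD|·cos F = 3.1212e+05, so |DE| ≈ 558.68.
Law of cosines again: cos D = (|FD|² + |DE|² − |EF|²)/(2·|FD|·|DE|) ≈ -0.73272, so ∠D ≈ 137.12°.
The bisector from D has length 2·|FD|·|DE|·cos(∠D/2)/(|FD|+|DE|) ≈ 134.41.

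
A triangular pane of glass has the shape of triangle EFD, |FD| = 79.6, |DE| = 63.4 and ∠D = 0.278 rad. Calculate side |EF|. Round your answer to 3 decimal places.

By the law of cosines, |EF|² = |FD|² + |DE|² − 2·|FD|·|DE|·cos D = 649.96, so |EF| ≈ 25.494.

25.494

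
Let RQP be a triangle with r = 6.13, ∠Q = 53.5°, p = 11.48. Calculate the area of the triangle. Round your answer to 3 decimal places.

area ≈ 28.285

Area = ½·p·r·sin Q ≈ 28.285.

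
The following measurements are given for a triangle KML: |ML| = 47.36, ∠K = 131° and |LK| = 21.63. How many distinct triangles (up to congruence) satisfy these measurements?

|LK|·sin K = 21.63·sin(131°) ≈ 16.32.
Since ∠K is not acute, a triangle exists only if |ML| > |LK|; here |ML| > |LK|, so there is exactly one triangle.

1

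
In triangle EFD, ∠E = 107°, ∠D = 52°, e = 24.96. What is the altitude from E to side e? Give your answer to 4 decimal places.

7.3707

The third angle is ∠F = 180° − ∠D − ∠E = 21.00°.
Law of sines: f = e·sin F/sin E ≈ 9.3536.
Law of sines: d = e·sin D/sin E ≈ 20.567.
Area = ½·e·f·sin D ≈ 91.987.
The altitude from E has length 2·area/e ≈ 7.3707.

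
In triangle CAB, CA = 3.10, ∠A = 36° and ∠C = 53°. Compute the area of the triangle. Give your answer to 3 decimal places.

area ≈ 2.256

The third angle is ∠B = 180° − ∠C − ∠A = 91.00°.
Law of sines: AB = CA·sin C/sin B ≈ 2.4761.
Law of sines: BC = CA·sin A/sin B ≈ 1.8224.
Area = ½·CA·AB·sin A ≈ 2.2559.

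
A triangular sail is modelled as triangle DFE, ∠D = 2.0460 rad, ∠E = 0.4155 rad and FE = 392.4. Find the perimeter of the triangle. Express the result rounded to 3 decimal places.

The third angle is ∠F = π − ∠E − ∠D = 0.6801 rad.
Law of sines: ED = FE·sin F/sin D ≈ 277.52.
Law of sines: DF = FE·sin E/sin D ≈ 178.13.
Semiperimeter s = (392.4+277.52+178.13)/2 = 424.02.
Perimeter = 392.4 + 277.52 + 178.13 = 848.04.

848.043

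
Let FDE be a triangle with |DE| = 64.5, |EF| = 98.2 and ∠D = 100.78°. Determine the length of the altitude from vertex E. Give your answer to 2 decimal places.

Law of sines: sin F = |DE|·sin D/|EF| ≈ 0.64523.
Since |EF| ≥ |DE|, only the acute value applies: ∠F ≈ 40.18°.
Then ∠E = 180° − ∠D − ∠F ≈ 39.04°.
Law of sines gives |FD| = |EF|·sin E/sin D ≈ 62.96.
Area = ½·|EF|·|DE|·sin E ≈ 1994.6.
The altitude from E has length 2·area/|FD| ≈ 63.362.

63.36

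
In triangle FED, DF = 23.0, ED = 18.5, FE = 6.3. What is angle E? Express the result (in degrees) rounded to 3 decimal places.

129.116

By the law of cosines, cos E = (FE² + ED² − DF²) / (2·FE·ED) ≈ -0.63089, so ∠E ≈ 129.12°.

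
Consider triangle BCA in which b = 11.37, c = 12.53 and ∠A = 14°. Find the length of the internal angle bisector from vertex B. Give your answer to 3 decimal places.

t_B ≈ 4.308

By the law of cosines, a² = b² + c² − 2·b·c·cos A = 9.8093, so a ≈ 3.132.
Law of cosines again: cos B = (c² + a² − b²)/(2·c·a) ≈ 0.47821, so ∠B ≈ 61.43°.
The bisector from B has length 2·c·a·cos(∠B/2)/(c+a) ≈ 4.3083.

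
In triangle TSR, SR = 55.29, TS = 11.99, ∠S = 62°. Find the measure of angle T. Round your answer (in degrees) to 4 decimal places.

By the law of cosines, RT² = TS² + SR² − 2·TS·SR·cos S = 2578.3, so RT ≈ 50.777.
Law of cosines again: cos T = (RT² + TS² − SR²)/(2·RT·TS) ≈ -0.27507, so ∠T ≈ 105.97°.

∠T ≈ 105.9660°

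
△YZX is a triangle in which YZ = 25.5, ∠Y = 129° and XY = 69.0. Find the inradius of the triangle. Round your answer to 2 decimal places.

By the law of cosines, ZX² = XY² + YZ² − 2·XY·YZ·cos Y = 7625.8, so ZX ≈ 87.326.
Area = ½·XY·YZ·sin Y ≈ 683.69.
Semiperimeter s = (87.326+69+25.5)/2 = 90.913.
Inradius = area/s = 683.69/90.913 ≈ 7.5203.

7.52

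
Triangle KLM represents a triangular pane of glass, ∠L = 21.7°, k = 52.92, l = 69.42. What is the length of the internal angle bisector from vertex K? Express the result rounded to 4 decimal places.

85.9118

Law of sines: sin K = k·sin L/l ≈ 0.28186.
Since l ≥ k, only the acute value applies: ∠K ≈ 16.37°.
Then ∠M = 180° − ∠L − ∠K ≈ 141.93°.
Law of sines gives m = l·sin M/sin L ≈ 115.78.
The bisector from K has length 2·l·m·cos(∠K/2)/(l+m) ≈ 85.912.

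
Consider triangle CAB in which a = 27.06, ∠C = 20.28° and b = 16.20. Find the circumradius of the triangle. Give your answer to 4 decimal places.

By the law of cosines, c² = a² + b² − 2·a·b·cos C = 172.29, so c ≈ 13.126.
Area = ½·a·b·sin C ≈ 75.972.
Circumradius = c/(2 sin C) ≈ 18.935.

R ≈ 18.9348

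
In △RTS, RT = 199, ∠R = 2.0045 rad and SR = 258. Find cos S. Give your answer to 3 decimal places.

cos S ≈ 0.884

By the law of cosines, TS² = SR² + RT² − 2·SR·RT·cos R = 1.4932e+05, so TS ≈ 386.41.
Law of cosines again: cos S = (TS² + SR² − RT²)/(2·TS·SR) ≈ 0.88409, so ∠S ≈ 0.4862 rad.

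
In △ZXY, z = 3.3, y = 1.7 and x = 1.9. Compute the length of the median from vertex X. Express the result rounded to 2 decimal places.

2.45

Median from X: ½√(2·y² + 2·z² − x²) ≈ 2.4469.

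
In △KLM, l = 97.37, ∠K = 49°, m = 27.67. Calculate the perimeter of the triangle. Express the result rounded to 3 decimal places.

By the law of cosines, k² = l² + m² − 2·l·m·cos K = 6711.4, so k ≈ 81.923.
Semiperimeter s = (81.923+97.37+27.67)/2 = 103.48.
Perimeter = 81.923 + 97.37 + 27.67 = 206.96.

206.963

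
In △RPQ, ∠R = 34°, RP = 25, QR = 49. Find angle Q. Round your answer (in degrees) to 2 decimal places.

By the law of cosines, PQ² = QR² + RP² − 2·QR·RP·cos R = 994.86, so PQ ≈ 31.541.
Law of cosines again: cos Q = (PQ² + QR² − RP²)/(2·PQ·QR) ≈ 0.89641, so ∠Q ≈ 26.31°.

∠Q ≈ 26.31°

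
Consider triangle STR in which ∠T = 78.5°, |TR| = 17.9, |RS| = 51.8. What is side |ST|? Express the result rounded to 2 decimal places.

52.31

Law of sines: sin S = |TR|·sin T/|RS| ≈ 0.33862.
Since |RS| ≥ |TR|, only the acute value applies: ∠S ≈ 19.79°.
Then ∠R = 180° − ∠T − ∠S ≈ 81.71°.
Law of sines gives |ST| = |RS|·sin R/sin T ≈ 52.308.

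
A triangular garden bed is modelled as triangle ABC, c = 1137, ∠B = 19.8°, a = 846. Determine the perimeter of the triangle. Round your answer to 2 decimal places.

2428.44

By the law of cosines, b² = c² + a² − 2·c·a·cos B = 1.9841e+05, so b ≈ 445.44.
Semiperimeter s = (846+445.44+1137)/2 = 1214.2.
Perimeter = 846 + 445.44 + 1137 = 2428.4.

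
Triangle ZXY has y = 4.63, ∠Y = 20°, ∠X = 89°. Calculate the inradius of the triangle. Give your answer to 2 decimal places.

r ≈ 1.91

The third angle is ∠Z = 180° − ∠X − ∠Y = 71.00°.
Law of sines: z = y·sin Z/sin Y ≈ 12.8.
Law of sines: x = y·sin X/sin Y ≈ 13.535.
Area = ½·y·z·sin X ≈ 29.627.
Semiperimeter s = (12.8+13.535+4.63)/2 = 15.482.
Inradius = area/s = 29.627/15.482 ≈ 1.9136.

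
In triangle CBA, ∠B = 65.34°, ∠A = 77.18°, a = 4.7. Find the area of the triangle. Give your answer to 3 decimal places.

6.264

The third angle is ∠C = 180° − ∠B − ∠A = 37.48°.
Law of sines: c = a·sin C/sin A ≈ 2.933.
Law of sines: b = a·sin B/sin A ≈ 4.3806.
Area = ½·a·c·sin B ≈ 6.2639.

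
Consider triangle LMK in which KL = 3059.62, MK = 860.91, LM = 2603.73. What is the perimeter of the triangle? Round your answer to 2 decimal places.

Perimeter = 860.91 + 3059.6 + 2603.7 = 6524.3.

6524.26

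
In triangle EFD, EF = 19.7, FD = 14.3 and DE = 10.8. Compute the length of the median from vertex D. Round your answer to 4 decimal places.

Median from D: ½√(2·FD² + 2·DE² − EF²) ≈ 7.9714.

7.9714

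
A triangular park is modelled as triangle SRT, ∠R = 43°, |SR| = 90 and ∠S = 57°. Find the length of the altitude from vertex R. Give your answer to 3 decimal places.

The third angle is ∠T = 180° − ∠S − ∠R = 80.00°.
Law of sines: |RT| = |SR|·sin S/sin T ≈ 76.645.
Law of sines: |TS| = |SR|·sin R/sin T ≈ 62.327.
Area = ½·|SR|·|RT|·sin R ≈ 2352.2.
The altitude from R has length 2·area/|TS| ≈ 75.48.

75.480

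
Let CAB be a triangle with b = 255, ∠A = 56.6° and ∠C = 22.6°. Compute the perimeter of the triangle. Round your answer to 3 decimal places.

perimeter ≈ 571.487

The third angle is ∠B = 180° − ∠C − ∠A = 100.80°.
Law of sines: c = b·sin C/sin B ≈ 99.762.
Law of sines: a = b·sin A/sin B ≈ 216.73.
Semiperimeter s = (99.762+216.73+255)/2 = 285.74.
Perimeter = 99.762 + 216.73 + 255 = 571.49.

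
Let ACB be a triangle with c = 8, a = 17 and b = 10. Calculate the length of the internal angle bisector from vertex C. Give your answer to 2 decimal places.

By the law of cosines, cos C = (b² + a² − c²) / (2·b·a) ≈ 0.95588, so ∠C ≈ 17.08°.
The bisector from C has length 2·b·a·cos(∠C/2)/(b+a) ≈ 12.453.

12.45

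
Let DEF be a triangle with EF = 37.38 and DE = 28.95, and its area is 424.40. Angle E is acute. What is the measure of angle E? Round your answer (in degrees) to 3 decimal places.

From area = ½·DE·EF·sin E, we get sin E = 2·area/(DE·EF) ≈ 0.78436.
Taking the acute solution, ∠E ≈ 51.66°.

51.662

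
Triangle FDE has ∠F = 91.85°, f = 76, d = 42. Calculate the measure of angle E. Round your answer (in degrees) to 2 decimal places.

54.62

Law of sines: sin D = d·sin F/f ≈ 0.55234.
Since f ≥ d, only the acute value applies: ∠D ≈ 33.53°.
Then ∠E = 180° − ∠F − ∠D ≈ 54.62°.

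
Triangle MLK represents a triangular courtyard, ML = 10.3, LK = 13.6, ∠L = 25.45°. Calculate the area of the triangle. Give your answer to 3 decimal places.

area ≈ 30.098

Area = ½·ML·LK·sin L ≈ 30.098.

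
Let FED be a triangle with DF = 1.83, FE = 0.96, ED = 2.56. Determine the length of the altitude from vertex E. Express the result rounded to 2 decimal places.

h_E ≈ 0.73

Semiperimeter s = (2.56 + 1.83 + 0.96)/2 = 2.675.
Heron's formula: area = √(2.675·0.115·0.845·1.715) ≈ 0.66768.
The altitude from E has length 2·area/DF ≈ 0.72971.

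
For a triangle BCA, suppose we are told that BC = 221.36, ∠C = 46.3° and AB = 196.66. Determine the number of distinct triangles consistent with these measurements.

BC·sin C = 221.36·sin(46.3°) ≈ 160.
Since BC sin C < AB < BC (160 < 196.66 < 221.36), two triangles exist.

2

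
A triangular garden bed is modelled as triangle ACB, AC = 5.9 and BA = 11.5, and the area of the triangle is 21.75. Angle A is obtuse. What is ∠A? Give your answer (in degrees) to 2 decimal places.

From area = ½·BA·AC·sin A, we get sin A = 2·area/(BA·AC) ≈ 0.64112.
Taking the obtuse solution, ∠A ≈ 140.12°.

∠A ≈ 140.12°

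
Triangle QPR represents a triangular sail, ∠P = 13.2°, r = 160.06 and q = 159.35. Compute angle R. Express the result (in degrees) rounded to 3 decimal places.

84.501

By the law of cosines, p² = r² + q² − 2·r·q·cos P = 1348.3, so p ≈ 36.719.
Law of cosines again: cos R = (q² + p² − r²)/(2·q·p) ≈ 0.09584, so ∠R ≈ 84.50°.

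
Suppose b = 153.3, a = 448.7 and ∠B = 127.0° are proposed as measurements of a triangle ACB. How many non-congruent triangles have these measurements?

0

a·sin B = 448.7·sin(127.0°) ≈ 358.3.
Since ∠B is not acute, a triangle exists only if b > a; here b ≤ a, so there is no triangle.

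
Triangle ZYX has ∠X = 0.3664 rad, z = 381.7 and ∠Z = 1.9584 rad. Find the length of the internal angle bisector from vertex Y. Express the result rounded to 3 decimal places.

The third angle is ∠Y = π − ∠X − ∠Z = 0.8168 rad.
Law of sines: y = z·sin Y/sin Z ≈ 300.54.
Law of sines: x = z·sin X/sin Z ≈ 147.7.
The bisector from Y has length 2·x·z·cos(∠Y/2)/(x+z) ≈ 195.47.

t_Y ≈ 195.472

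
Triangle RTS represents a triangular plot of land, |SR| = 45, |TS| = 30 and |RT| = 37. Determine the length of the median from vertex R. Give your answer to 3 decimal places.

Median from R: ½√(2·|SR|² + 2·|RT|² − |TS|²) ≈ 38.367.

m_R ≈ 38.367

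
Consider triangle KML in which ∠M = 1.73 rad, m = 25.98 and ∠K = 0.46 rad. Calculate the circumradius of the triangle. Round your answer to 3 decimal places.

The third angle is ∠L = π − ∠K − ∠M = 0.952 rad.
Law of sines: k = m·sin K/sin M ≈ 11.681.
Law of sines: l = m·sin L/sin M ≈ 21.428.
Circumradius = m/(2 sin M) ≈ 13.156.

13.156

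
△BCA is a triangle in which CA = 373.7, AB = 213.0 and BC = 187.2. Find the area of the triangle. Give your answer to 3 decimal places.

Semiperimeter s = (373.7 + 213 + 187.2)/2 = 386.95.
Heron's formula: area = √(386.95·13.25·173.95·199.75) ≈ 13347.

13347.225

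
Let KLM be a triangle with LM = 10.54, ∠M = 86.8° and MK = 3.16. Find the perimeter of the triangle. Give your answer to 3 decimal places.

24.533

By the law of cosines, KL² = LM² + MK² − 2·LM·MK·cos M = 117.36, so KL ≈ 10.833.
Semiperimeter s = (10.54+3.16+10.833)/2 = 12.267.
Perimeter = 10.54 + 3.16 + 10.833 = 24.533.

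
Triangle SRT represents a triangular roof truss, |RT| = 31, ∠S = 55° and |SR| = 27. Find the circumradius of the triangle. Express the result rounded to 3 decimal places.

Law of sines: sin T = |SR|·sin S/|RT| ≈ 0.71346.
Since |RT| ≥ |SR|, only the acute value applies: ∠T ≈ 45.52°.
Then ∠R = 180° − ∠S − ∠T ≈ 79.48°.
Law of sines gives |TS| = |RT|·sin R/sin S ≈ 37.208.
Circumradius = |RT|/(2 sin S) ≈ 18.922.

18.922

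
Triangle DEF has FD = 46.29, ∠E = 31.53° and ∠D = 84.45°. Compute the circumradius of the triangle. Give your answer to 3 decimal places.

R ≈ 44.259

The third angle is ∠F = 180° − ∠D − ∠E = 64.02°.
Law of sines: EF = FD·sin D/sin E ≈ 88.103.
Law of sines: DE = FD·sin F/sin E ≈ 79.573.
Circumradius = FD/(2 sin E) ≈ 44.259.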